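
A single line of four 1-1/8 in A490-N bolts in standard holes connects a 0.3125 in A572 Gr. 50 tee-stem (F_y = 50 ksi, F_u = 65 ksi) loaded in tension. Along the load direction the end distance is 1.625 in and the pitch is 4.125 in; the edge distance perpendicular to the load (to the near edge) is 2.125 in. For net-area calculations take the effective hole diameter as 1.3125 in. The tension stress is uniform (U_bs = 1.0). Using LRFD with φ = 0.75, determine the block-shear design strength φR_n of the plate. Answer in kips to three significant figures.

108 kips

Shear plane L_v = 1.625 + 3·4.125 = 14 in; A_gv = 14 × 0.3125 = 4.375 in².
A_nv = (14 − 3.5·1.3125) × 0.3125 = 2.939 in².
A_nt = (2.125 − 0.5·1.3125) × 0.3125 = 0.459 in².
0.6 F_u A_nv = 114.6 kips; 0.6 F_y A_gv = 131.2 kips → shear rupture governs the shear term.
R_n = 114.6 + 1.0 × 65 × 0.459 = 144.5 kips.
Design strength φR_n = 0.75 × 144.5 = 108 kips.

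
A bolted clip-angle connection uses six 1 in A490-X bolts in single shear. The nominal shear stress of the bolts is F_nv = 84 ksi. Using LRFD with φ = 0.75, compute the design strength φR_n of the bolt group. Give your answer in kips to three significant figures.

A_b = π × 1² / 4 = 0.7854 in².
R_n = F_nv · A_b · n · n_s = 84 × 0.7854 × 6 × 1 = 395.8 kips.
Design strength φR_n = 0.75 × 395.8 = 297 kips.

297 kips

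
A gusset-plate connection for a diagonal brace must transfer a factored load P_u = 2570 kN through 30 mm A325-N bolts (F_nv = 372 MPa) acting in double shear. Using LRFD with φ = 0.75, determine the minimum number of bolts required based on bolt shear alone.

A_b = π·30²/4 = 706.9 mm².
Per-bolt design strength φR_n = 0.75 × 372 × 706.9 × 2 / 1000 = 394.4 kN.
n ≥ 2570 / 394.4 = 6.516 → use 7 bolts.

7 bolts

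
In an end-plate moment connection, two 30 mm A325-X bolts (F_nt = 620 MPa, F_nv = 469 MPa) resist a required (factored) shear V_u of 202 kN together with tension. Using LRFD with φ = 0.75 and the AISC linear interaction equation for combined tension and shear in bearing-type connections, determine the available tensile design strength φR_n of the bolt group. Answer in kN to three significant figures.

A_b = π·30²/4 = 706.9 mm²; f_rv = 202 × 1000 / (2 × 706.9) = 142.9 MPa.
F'_nt = 1.3 F_nt − (F_nt / φF_nv) f_rv = 1.3·620 − (620/(0.75·469))·142.9 = 554.1 MPa, capped at F_nt → F'_nt = 554.1 MPa.
R_n = F'_nt · A_b · n = 554.1 × 706.9 × 2 / 1000 = 783.4 kN.
Design strength φR_n = 0.75 × 783.4 = 588 kN.

588 kN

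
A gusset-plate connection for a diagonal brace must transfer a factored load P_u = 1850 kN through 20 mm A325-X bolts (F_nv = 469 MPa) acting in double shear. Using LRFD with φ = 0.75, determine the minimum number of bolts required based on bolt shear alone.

A_b = π·20²/4 = 314.2 mm².
Per-bolt design strength φR_n = 0.75 × 469 × 314.2 × 2 / 1000 = 221 kN.
n ≥ 1850 / 221 = 8.371 → use 9 bolts.

9 bolts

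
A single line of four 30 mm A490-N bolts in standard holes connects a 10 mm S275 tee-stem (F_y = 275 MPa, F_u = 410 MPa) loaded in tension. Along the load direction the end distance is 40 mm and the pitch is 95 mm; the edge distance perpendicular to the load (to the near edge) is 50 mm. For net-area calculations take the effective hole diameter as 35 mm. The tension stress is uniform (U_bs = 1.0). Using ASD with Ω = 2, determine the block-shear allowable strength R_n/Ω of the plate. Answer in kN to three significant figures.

Shear plane L_v = 40 + 3·95 = 325 mm; A_gv = 325 × 10 = 3250 mm².
A_nv = (325 − 3.5·35) × 10 = 2025 mm².
A_nt = (50 − 0.5·35) × 10 = 325 mm².
0.6 F_u A_nv = 498.2 kN; 0.6 F_y A_gv = 536.2 kN → shear rupture governs the shear term.
R_n = 498.2 + 1.0 × 410 × 325 / 1000 = 631.4 kN.
Allowable strength R_n/Ω = 631.4 / 2 = 316 kN.

316 kN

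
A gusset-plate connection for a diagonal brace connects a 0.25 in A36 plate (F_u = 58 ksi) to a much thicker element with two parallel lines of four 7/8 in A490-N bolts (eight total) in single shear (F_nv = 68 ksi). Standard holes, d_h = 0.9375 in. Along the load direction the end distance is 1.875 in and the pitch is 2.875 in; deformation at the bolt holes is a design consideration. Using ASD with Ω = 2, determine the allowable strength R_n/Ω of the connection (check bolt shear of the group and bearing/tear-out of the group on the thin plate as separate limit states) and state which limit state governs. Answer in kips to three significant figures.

Bolt shear: A_b = π·0.875²/4 = 0.6013 in²; R_n = 68 × 0.6013 × 8 × 1 = 327.1 kips → 327.1 / 2 = 164 kips.
Bearing (1.2 l_c t F_u ≤ 2.4 d t F_u): upper limit = 2.4·0.875·0.25·58 = 30.45 kips.
  Edge l_c = 1.875 − 0.9375/2 = 1.406 → r_n = 24.47 kips; interior l_c = 2.875 − 0.9375 = 1.938 → r_n = 30.45 kips.
  R_n,bearing = 2·24.47 + 6·30.45 = 231.6 kips → 231.6 / 2 = 116 kips.
Bearing governs: 116 kips.

116 kips (bearing governs)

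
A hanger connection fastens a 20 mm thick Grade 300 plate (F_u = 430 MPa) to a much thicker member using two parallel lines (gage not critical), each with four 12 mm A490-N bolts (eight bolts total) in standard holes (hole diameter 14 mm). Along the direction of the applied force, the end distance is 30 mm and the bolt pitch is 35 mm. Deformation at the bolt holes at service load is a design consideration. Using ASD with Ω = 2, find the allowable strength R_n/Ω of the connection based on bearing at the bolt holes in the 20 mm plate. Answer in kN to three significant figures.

888 kN

Per bolt r_n = 1.2 l_c t F_u ≤ 2.4 d t F_u; upper limit = 2.4 × 12 × 20 × 430 / 1000 = 247.7 kN.
Edge bolt: l_c = 30 − 14/2 = 23 mm → 1.2 × 23 × 20 × 430 / 1000 = 237.4 → r_n = 237.4 kN.
Interior bolts: l_c = 35 − 14 = 21 mm → 1.2 × 21 × 20 × 430 / 1000 = 216.7 → r_n = 216.7 kN.
R_n = 2 × 237.4 + 6 × 216.7 = 1775 kN.
Allowable strength R_n/Ω = 1775 / 2 = 888 kN.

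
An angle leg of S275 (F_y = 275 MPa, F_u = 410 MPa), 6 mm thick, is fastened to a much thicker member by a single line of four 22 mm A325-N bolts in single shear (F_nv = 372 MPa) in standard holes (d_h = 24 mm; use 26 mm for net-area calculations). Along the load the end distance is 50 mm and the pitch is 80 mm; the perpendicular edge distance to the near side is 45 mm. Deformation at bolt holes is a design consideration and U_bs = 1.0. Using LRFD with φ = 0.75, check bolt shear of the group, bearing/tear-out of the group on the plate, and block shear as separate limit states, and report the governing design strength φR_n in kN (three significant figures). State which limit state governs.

Bolt shear: A_b = π·22²/4 = 380.1 mm²; R_n = 372 × 380.1 × 4 × 1 / 1000 = 565.6 kN → 0.75 × 565.6 = 424 kN.
Bearing: edge l_c = 38, r_n = 112.2 kN; interior l_c = 56, r_n = 129.9 kN; R_n = 112.2 + 3·129.9 = 501.8 kN → 376 kN.
Block shear: A_gv = 1740, A_nv = 1194, A_nt = 192 mm²; R_n = min(0.6F_uA_nv, 0.6F_yA_gv) + U_bs·F_u·A_nt = 365.8 kN → 274 kN.
Block shear governs: 274 kN.

274 kN (block shear governs)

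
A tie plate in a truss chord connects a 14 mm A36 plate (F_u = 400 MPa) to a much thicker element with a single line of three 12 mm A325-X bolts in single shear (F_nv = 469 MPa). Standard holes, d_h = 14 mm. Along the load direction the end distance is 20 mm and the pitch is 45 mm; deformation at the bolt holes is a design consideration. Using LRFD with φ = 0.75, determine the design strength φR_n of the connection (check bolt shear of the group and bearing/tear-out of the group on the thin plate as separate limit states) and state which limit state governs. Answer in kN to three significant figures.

Bolt shear: A_b = π·12²/4 = 113.1 mm²; R_n = 469 × 113.1 × 3 × 1 / 1000 = 159.1 kN → 0.75 × 159.1 = 119 kN.
Bearing (1.2 l_c t F_u ≤ 2.4 d t F_u): upper limit = 2.4·12·14·400 / 1000 = 161.3 kN.
  Edge l_c = 20 − 14/2 = 13 → r_n = 87.36 kN; interior l_c = 45 − 14 = 31 → r_n = 161.3 kN.
  R_n,bearing = 1·87.36 + 2·161.3 = 409.9 kN → 0.75 × 409.9 = 307 kN.
Bolt shear governs: 119 kN.

119 kN (bolt shear governs)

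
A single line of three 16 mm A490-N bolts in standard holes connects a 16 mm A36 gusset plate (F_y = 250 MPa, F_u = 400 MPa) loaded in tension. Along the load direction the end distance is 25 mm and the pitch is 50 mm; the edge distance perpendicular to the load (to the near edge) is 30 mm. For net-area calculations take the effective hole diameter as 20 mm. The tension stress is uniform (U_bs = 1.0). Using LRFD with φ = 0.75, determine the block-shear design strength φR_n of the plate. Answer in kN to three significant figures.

Shear plane L_v = 25 + 2·50 = 125 mm; A_gv = 125 × 16 = 2000 mm².
A_nv = (125 − 2.5·20) × 16 = 1200 mm².
A_nt = (30 − 0.5·20) × 16 = 320 mm².
0.6 F_u A_nv = 288 kN; 0.6 F_y A_gv = 300 kN → shear rupture governs the shear term.
R_n = 288 + 1.0 × 400 × 320 / 1000 = 416 kN.
Design strength φR_n = 0.75 × 416 = 312 kN.

312 kN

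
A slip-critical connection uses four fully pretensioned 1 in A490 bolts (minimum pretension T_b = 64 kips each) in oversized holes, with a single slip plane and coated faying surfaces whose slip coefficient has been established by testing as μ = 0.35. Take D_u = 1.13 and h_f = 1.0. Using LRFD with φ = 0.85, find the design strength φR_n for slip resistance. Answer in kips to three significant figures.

86.1 kips

R_n = μ · D_u · h_f · T_b · n_s · n_b = 0.35 × 1.13 × 1.0 × 64 × 1 × 4 = 101.2 kips.
Design strength φR_n = 0.85 × 101.2 = 86.1 kips.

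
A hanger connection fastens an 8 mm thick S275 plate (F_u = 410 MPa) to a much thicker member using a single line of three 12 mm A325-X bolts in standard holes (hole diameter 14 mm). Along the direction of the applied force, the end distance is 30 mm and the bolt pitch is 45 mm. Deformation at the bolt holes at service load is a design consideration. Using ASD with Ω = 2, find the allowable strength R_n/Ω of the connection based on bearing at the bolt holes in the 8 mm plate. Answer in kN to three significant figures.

140 kN

Per bolt r_n = 1.2 l_c t F_u ≤ 2.4 d t F_u; upper limit = 2.4 × 12 × 8 × 410 / 1000 = 94.46 kN.
Edge bolt: l_c = 30 − 14/2 = 23 mm → 1.2 × 23 × 8 × 410 / 1000 = 90.53 → r_n = 90.53 kN.
Interior bolts: l_c = 45 − 14 = 31 mm → 1.2 × 31 × 8 × 410 / 1000 = 122 → r_n = 94.46 kN.
R_n = 1 × 90.53 + 2 × 94.46 = 279.5 kN.
Allowable strength R_n/Ω = 279.5 / 2 = 140 kN.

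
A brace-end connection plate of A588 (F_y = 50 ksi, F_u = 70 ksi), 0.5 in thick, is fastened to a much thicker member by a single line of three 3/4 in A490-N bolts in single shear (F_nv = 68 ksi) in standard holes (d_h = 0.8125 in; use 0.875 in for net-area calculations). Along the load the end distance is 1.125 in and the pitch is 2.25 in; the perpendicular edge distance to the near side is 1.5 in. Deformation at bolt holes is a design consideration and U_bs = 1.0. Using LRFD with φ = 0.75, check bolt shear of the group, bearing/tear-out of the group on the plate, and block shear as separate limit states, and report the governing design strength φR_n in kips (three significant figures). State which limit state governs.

67.6 kips (bolt shear governs)

Bolt shear: A_b = π·0.75²/4 = 0.4418 in²; R_n = 68 × 0.4418 × 3 × 1 = 90.12 kips → 0.75 × 90.12 = 67.6 kips.
Bearing: edge l_c = 0.7188, r_n = 30.19 kips; interior l_c = 1.438, r_n = 60.37 kips; R_n = 30.19 + 2·60.37 = 150.9 kips → 113 kips.
Block shear: A_gv = 2.812, A_nv = 1.719, A_nt = 0.5312 in²; R_n = min(0.6F_uA_nv, 0.6F_yA_gv) + U_bs·F_u·A_nt = 109.4 kips → 82 kips.
Bolt shear governs: 67.6 kips.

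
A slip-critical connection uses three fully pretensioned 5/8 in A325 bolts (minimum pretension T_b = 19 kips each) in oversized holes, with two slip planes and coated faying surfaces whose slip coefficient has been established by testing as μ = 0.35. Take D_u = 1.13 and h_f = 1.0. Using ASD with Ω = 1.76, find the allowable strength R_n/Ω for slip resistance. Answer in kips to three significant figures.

R_n = μ · D_u · h_f · T_b · n_s · n_b = 0.35 × 1.13 × 1.0 × 19 × 2 × 3 = 45.09 kips.
Allowable strength R_n/Ω = 45.09 / 1.76 = 25.6 kips.

25.6 kips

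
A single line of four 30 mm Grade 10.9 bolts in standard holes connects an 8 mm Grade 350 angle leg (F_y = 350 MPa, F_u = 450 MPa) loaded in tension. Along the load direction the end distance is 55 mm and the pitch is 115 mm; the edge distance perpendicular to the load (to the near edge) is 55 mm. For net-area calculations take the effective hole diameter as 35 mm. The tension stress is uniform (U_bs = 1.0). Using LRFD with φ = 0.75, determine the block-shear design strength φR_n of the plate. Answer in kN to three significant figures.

Shear plane L_v = 55 + 3·115 = 400 mm; A_gv = 400 × 8 = 3200 mm².
A_nv = (400 − 3.5·35) × 8 = 2220 mm².
A_nt = (55 − 0.5·35) × 8 = 300 mm².
0.6 F_u A_nv = 599.4 kN; 0.6 F_y A_gv = 672 kN → shear rupture governs the shear term.
R_n = 599.4 + 1.0 × 450 × 300 / 1000 = 734.4 kN.
Design strength φR_n = 0.75 × 734.4 = 551 kN.

551 kN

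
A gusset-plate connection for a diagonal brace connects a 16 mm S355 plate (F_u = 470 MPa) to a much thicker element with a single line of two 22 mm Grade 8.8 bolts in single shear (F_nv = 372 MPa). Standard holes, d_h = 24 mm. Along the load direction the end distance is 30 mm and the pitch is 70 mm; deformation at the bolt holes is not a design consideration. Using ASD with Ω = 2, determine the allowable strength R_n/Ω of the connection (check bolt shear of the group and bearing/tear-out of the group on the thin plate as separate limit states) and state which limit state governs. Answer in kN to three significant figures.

141 kN (bolt shear governs)

Bolt shear: A_b = π·22²/4 = 380.1 mm²; R_n = 372 × 380.1 × 2 × 1 / 1000 = 282.8 kN → 282.8 / 2 = 141 kN.
Bearing (1.5 l_c t F_u ≤ 3.0 d t F_u): upper limit = 3.0·22·16·470 / 1000 = 496.3 kN.
  Edge l_c = 30 − 24/2 = 18 → r_n = 203 kN; interior l_c = 70 − 24 = 46 → r_n = 496.3 kN.
  R_n,bearing = 1·203 + 1·496.3 = 699.4 kN → 699.4 / 2 = 350 kN.
Bolt shear governs: 141 kN.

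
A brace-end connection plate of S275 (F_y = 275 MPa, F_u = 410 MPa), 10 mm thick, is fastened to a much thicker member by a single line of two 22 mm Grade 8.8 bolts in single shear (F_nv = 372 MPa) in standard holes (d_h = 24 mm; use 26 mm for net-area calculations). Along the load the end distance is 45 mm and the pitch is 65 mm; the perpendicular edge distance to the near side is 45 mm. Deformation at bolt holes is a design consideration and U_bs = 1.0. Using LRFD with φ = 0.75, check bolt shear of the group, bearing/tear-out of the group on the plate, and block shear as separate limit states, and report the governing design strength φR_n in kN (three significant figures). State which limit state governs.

212 kN (bolt shear governs)

Bolt shear: A_b = π·22²/4 = 380.1 mm²; R_n = 372 × 380.1 × 2 × 1 / 1000 = 282.8 kN → 0.75 × 282.8 = 212 kN.
Bearing: edge l_c = 33, r_n = 162.4 kN; interior l_c = 41, r_n = 201.7 kN; R_n = 162.4 + 1·201.7 = 364.1 kN → 273 kN.
Block shear: A_gv = 1100, A_nv = 710, A_nt = 320 mm²; R_n = min(0.6F_uA_nv, 0.6F_yA_gv) + U_bs·F_u·A_nt = 305.9 kN → 229 kN.
Bolt shear governs: 212 kN.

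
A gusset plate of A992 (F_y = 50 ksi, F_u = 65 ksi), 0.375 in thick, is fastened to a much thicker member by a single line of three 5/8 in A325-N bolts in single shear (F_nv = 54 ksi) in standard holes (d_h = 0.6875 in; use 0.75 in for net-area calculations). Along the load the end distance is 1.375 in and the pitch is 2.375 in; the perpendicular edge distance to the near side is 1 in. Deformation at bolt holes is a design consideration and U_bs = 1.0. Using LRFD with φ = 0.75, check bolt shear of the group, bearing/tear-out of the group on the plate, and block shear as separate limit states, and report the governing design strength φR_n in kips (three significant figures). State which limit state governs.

37.3 kips (bolt shear governs)

Bolt shear: A_b = π·0.625²/4 = 0.3068 in²; R_n = 54 × 0.3068 × 3 × 1 = 49.7 kips → 0.75 × 49.7 = 37.3 kips.
Bearing: edge l_c = 1.031, r_n = 30.16 kips; interior l_c = 1.688, r_n = 36.56 kips; R_n = 30.16 + 2·36.56 = 103.3 kips → 77.5 kips.
Block shear: A_gv = 2.297, A_nv = 1.594, A_nt = 0.2344 in²; R_n = min(0.6F_uA_nv, 0.6F_yA_gv) + U_bs·F_u·A_nt = 77.39 kips → 58 kips.
Bolt shear governs: 37.3 kips.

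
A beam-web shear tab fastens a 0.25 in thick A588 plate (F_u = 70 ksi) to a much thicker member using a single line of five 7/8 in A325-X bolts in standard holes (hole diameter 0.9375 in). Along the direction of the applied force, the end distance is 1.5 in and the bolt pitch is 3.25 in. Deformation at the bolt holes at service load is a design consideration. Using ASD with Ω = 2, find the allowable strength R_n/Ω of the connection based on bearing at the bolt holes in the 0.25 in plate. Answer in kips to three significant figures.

84.3 kips

Per bolt r_n = 1.2 l_c t F_u ≤ 2.4 d t F_u; upper limit = 2.4 × 0.875 × 0.25 × 70 = 36.75 kips.
Edge bolt: l_c = 1.5 − 0.9375/2 = 1.031 in → 1.2 × 1.031 × 0.25 × 70 = 21.66 → r_n = 21.66 kips.
Interior bolts: l_c = 3.25 − 0.9375 = 2.312 in → 1.2 × 2.312 × 0.25 × 70 = 48.56 → r_n = 36.75 kips.
R_n = 1 × 21.66 + 4 × 36.75 = 168.7 kips.
Allowable strength R_n/Ω = 168.7 / 2 = 84.3 kips.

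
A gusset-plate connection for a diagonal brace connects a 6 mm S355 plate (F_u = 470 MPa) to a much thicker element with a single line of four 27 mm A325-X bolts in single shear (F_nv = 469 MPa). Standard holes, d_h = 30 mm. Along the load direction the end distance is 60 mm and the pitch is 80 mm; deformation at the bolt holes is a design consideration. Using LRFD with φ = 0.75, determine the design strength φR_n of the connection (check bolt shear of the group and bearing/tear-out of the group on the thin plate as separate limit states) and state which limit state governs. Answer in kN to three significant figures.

495 kN (bearing governs)

Bolt shear: A_b = π·27²/4 = 572.6 mm²; R_n = 469 × 572.6 × 4 × 1 / 1000 = 1074 kN → 0.75 × 1074 = 806 kN.
Bearing (1.2 l_c t F_u ≤ 2.4 d t F_u): upper limit = 2.4·27·6·470 / 1000 = 182.7 kN.
  Edge l_c = 60 − 30/2 = 45 → r_n = 152.3 kN; interior l_c = 80 − 30 = 50 → r_n = 169.2 kN.
  R_n,bearing = 1·152.3 + 3·169.2 = 659.9 kN → 0.75 × 659.9 = 495 kN.
Bearing governs: 495 kN.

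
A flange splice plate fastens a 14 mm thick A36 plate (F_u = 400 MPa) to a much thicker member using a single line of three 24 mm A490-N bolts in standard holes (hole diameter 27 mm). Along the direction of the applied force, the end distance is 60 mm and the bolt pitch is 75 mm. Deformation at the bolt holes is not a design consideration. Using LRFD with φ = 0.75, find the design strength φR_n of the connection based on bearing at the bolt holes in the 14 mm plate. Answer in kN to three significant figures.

Per bolt r_n = 1.5 l_c t F_u ≤ 3.0 d t F_u; upper limit = 3.0 × 24 × 14 × 400 / 1000 = 403.2 kN.
Edge bolt: l_c = 60 − 27/2 = 46.5 mm → 1.5 × 46.5 × 14 × 400 / 1000 = 390.6 → r_n = 390.6 kN.
Interior bolts: l_c = 75 − 27 = 48 mm → 1.5 × 48 × 14 × 400 / 1000 = 403.2 → r_n = 403.2 kN.
R_n = 1 × 390.6 + 2 × 403.2 = 1197 kN.
Design strength φR_n = 0.75 × 1197 = 898 kN.

898 kN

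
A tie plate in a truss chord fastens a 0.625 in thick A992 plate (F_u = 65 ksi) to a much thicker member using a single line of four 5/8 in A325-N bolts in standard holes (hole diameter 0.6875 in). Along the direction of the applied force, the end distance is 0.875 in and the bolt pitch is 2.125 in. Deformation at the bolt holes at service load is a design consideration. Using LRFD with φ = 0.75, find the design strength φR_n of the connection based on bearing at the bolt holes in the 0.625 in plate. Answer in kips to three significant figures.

Per bolt r_n = 1.2 l_c t F_u ≤ 2.4 d t F_u; upper limit = 2.4 × 0.625 × 0.625 × 65 = 60.94 kips.
Edge bolt: l_c = 0.875 − 0.6875/2 = 0.5312 in → 1.2 × 0.5312 × 0.625 × 65 = 25.9 → r_n = 25.9 kips.
Interior bolts: l_c = 2.125 − 0.6875 = 1.438 in → 1.2 × 1.438 × 0.625 × 65 = 70.08 → r_n = 60.94 kips.
R_n = 1 × 25.9 + 3 × 60.94 = 208.7 kips.
Design strength φR_n = 0.75 × 208.7 = 157 kips.

157 kips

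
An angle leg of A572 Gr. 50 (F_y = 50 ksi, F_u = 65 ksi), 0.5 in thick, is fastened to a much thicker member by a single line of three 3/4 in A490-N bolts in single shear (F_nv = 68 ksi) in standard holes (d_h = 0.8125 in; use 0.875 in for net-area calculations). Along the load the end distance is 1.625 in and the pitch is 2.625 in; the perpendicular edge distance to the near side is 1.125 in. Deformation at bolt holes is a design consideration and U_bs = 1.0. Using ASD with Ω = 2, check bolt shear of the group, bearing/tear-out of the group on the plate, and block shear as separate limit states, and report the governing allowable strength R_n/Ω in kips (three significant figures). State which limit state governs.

Bolt shear: A_b = π·0.75²/4 = 0.4418 in²; R_n = 68 × 0.4418 × 3 × 1 = 90.12 kips → 90.12 / 2 = 45.1 kips.
Bearing: edge l_c = 1.219, r_n = 47.53 kips; interior l_c = 1.812, r_n = 58.5 kips; R_n = 47.53 + 2·58.5 = 164.5 kips → 82.3 kips.
Block shear: A_gv = 3.438, A_nv = 2.344, A_nt = 0.3438 in²; R_n = min(0.6F_uA_nv, 0.6F_yA_gv) + U_bs·F_u·A_nt = 113.8 kips → 56.9 kips.
Bolt shear governs: 45.1 kips.

45.1 kips (bolt shear governs)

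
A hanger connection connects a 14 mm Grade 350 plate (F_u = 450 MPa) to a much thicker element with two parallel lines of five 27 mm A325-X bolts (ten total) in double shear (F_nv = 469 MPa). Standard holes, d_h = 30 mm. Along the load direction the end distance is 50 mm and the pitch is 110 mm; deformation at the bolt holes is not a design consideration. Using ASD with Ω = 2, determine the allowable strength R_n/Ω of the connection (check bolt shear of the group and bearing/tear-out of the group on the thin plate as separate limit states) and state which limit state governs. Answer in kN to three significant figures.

Bolt shear: A_b = π·27²/4 = 572.6 mm²; R_n = 469 × 572.6 × 10 × 2 / 1000 = 5371 kN → 5371 / 2 = 2690 kN.
Bearing (1.5 l_c t F_u ≤ 3.0 d t F_u): upper limit = 3.0·27·14·450 / 1000 = 510.3 kN.
  Edge l_c = 50 − 30/2 = 35 → r_n = 330.8 kN; interior l_c = 110 − 30 = 80 → r_n = 510.3 kN.
  R_n,bearing = 2·330.8 + 8·510.3 = 4744 kN → 4744 / 2 = 2370 kN.
Bearing governs: 2370 kN.

2370 kN (bearing governs)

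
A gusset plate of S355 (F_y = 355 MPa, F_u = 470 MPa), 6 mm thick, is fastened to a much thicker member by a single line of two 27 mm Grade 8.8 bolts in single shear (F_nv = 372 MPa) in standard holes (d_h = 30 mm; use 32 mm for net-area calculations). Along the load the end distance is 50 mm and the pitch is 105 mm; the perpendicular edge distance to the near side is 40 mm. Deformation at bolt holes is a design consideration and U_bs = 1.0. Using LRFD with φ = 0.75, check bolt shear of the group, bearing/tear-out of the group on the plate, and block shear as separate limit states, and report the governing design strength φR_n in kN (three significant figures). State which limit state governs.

Bolt shear: A_b = π·27²/4 = 572.6 mm²; R_n = 372 × 572.6 × 2 × 1 / 1000 = 426 kN → 0.75 × 426 = 319 kN.
Bearing: edge l_c = 35, r_n = 118.4 kN; interior l_c = 75, r_n = 182.7 kN; R_n = 118.4 + 1·182.7 = 301.2 kN → 226 kN.
Block shear: A_gv = 930, A_nv = 642, A_nt = 144 mm²; R_n = min(0.6F_uA_nv, 0.6F_yA_gv) + U_bs·F_u·A_nt = 248.7 kN → 187 kN.
Block shear governs: 187 kN.

187 kN (block shear governs)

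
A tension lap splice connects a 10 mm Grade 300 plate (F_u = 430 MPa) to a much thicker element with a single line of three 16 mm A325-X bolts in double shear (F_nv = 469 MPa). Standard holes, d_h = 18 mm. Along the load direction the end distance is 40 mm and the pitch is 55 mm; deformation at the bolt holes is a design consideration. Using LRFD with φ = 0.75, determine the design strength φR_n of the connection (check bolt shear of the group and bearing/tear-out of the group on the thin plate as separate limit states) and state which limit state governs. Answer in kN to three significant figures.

Bolt shear: A_b = π·16²/4 = 201.1 mm²; R_n = 469 × 201.1 × 3 × 2 / 1000 = 565.8 kN → 0.75 × 565.8 = 424 kN.
Bearing (1.2 l_c t F_u ≤ 2.4 d t F_u): upper limit = 2.4·16·10·430 / 1000 = 165.1 kN.
  Edge l_c = 40 − 18/2 = 31 → r_n = 160 kN; interior l_c = 55 − 18 = 37 → r_n = 165.1 kN.
  R_n,bearing = 1·160 + 2·165.1 = 490.2 kN → 0.75 × 490.2 = 368 kN.
Bearing governs: 368 kN.

368 kN (bearing governs)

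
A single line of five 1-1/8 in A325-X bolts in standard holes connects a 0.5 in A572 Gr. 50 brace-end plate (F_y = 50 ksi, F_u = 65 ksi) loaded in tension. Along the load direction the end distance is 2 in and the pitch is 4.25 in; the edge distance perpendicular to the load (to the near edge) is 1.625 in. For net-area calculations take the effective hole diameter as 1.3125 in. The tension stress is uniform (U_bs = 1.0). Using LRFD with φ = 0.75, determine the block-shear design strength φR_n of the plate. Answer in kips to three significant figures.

215 kips

Shear plane L_v = 2 + 4·4.25 = 19 in; A_gv = 19 × 0.5 = 9.5 in².
A_nv = (19 − 4.5·1.3125) × 0.5 = 6.547 in².
A_nt = (1.625 − 0.5·1.3125) × 0.5 = 0.4844 in².
0.6 F_u A_nv = 255.3 kips; 0.6 F_y A_gv = 285 kips → shear rupture governs the shear term.
R_n = 255.3 + 1.0 × 65 × 0.4844 = 286.8 kips.
Design strength φR_n = 0.75 × 286.8 = 215 kips.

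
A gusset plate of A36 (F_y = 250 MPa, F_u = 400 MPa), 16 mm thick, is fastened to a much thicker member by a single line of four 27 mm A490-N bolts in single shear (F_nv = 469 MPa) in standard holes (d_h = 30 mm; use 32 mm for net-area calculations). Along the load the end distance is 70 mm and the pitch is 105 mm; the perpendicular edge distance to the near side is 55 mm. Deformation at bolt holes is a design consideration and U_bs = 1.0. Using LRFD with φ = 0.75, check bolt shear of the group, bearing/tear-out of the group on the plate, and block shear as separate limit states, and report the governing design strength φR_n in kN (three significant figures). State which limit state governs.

806 kN (bolt shear governs)

Bolt shear: A_b = π·27²/4 = 572.6 mm²; R_n = 469 × 572.6 × 4 × 1 / 1000 = 1074 kN → 0.75 × 1074 = 806 kN.
Bearing: edge l_c = 55, r_n = 414.7 kN; interior l_c = 75, r_n = 414.7 kN; R_n = 414.7 + 3·414.7 = 1659 kN → 1240 kN.
Block shear: A_gv = 6160, A_nv = 4368, A_nt = 624 mm²; R_n = min(0.6F_uA_nv, 0.6F_yA_gv) + U_bs·F_u·A_nt = 1174 kN → 880 kN.
Bolt shear governs: 806 kN.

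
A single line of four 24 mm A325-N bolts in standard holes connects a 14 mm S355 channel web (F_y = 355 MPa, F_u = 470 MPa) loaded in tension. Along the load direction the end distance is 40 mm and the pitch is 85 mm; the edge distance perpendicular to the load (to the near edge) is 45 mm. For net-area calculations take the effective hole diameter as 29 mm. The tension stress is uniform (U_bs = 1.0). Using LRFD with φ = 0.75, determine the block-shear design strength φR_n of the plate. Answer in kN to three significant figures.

Shear plane L_v = 40 + 3·85 = 295 mm; A_gv = 295 × 14 = 4130 mm².
A_nv = (295 − 3.5·29) × 14 = 2709 mm².
A_nt = (45 − 0.5·29) × 14 = 427 mm².
0.6 F_u A_nv = 763.9 kN; 0.6 F_y A_gv = 879.7 kN → shear rupture governs the shear term.
R_n = 763.9 + 1.0 × 470 × 427 / 1000 = 964.6 kN.
Design strength φR_n = 0.75 × 964.6 = 723 kN.

723 kN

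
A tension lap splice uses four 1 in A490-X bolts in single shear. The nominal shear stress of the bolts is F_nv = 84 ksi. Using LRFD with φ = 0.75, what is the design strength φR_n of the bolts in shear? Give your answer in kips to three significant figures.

A_b = π × 1² / 4 = 0.7854 in².
R_n = F_nv · A_b · n · n_s = 84 × 0.7854 × 4 × 1 = 263.9 kips.
Design strength φR_n = 0.75 × 263.9 = 198 kips.

198 kips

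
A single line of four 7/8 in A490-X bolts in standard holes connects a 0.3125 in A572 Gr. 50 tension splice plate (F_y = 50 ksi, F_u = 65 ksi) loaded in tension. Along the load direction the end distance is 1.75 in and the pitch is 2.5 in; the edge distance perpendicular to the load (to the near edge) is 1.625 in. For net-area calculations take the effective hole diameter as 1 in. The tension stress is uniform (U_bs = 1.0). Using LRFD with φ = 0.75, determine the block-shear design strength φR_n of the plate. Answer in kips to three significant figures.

69.7 kips

Shear plane L_v = 1.75 + 3·2.5 = 9.25 in; A_gv = 9.25 × 0.3125 = 2.891 in².
A_nv = (9.25 − 3.5·1) × 0.3125 = 1.797 in².
A_nt = (1.625 − 0.5·1) × 0.3125 = 0.3516 in².
0.6 F_u A_nv = 70.08 kips; 0.6 F_y A_gv = 86.72 kips → shear rupture governs the shear term.
R_n = 70.08 + 1.0 × 65 × 0.3516 = 92.93 kips.
Design strength φR_n = 0.75 × 92.93 = 69.7 kips.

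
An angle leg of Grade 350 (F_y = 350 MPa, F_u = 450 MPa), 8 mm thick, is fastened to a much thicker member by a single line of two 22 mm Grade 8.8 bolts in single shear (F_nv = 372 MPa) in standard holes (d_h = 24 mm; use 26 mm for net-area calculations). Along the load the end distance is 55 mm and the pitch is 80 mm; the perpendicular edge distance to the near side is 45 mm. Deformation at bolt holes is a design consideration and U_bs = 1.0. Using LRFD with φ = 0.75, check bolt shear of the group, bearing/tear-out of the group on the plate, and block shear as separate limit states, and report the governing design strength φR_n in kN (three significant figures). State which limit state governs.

212 kN (bolt shear governs)

Bolt shear: A_b = π·22²/4 = 380.1 mm²; R_n = 372 × 380.1 × 2 × 1 / 1000 = 282.8 kN → 0.75 × 282.8 = 212 kN.
Bearing: edge l_c = 43, r_n = 185.8 kN; interior l_c = 56, r_n = 190.1 kN; R_n = 185.8 + 1·190.1 = 375.8 kN → 282 kN.
Block shear: A_gv = 1080, A_nv = 768, A_nt = 256 mm²; R_n = min(0.6F_uA_nv, 0.6F_yA_gv) + U_bs·F_u·A_nt = 322.6 kN → 242 kN.
Bolt shear governs: 212 kN.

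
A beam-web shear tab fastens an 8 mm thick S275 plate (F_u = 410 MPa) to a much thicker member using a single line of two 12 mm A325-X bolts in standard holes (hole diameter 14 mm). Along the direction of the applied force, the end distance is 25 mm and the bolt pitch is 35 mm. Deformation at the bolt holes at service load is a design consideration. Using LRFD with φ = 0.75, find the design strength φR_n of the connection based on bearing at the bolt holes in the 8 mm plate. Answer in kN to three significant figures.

115 kN

Per bolt r_n = 1.2 l_c t F_u ≤ 2.4 d t F_u; upper limit = 2.4 × 12 × 8 × 410 / 1000 = 94.46 kN.
Edge bolt: l_c = 25 − 14/2 = 18 mm → 1.2 × 18 × 8 × 410 / 1000 = 70.85 → r_n = 70.85 kN.
Interior bolts: l_c = 35 − 14 = 21 mm → 1.2 × 21 × 8 × 410 / 1000 = 82.66 → r_n = 82.66 kN.
R_n = 1 × 70.85 + 1 × 82.66 = 153.5 kN.
Design strength φR_n = 0.75 × 153.5 = 115 kN.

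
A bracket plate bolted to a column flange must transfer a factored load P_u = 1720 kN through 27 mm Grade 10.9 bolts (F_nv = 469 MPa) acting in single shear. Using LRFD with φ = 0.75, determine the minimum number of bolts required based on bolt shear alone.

A_b = π·27²/4 = 572.6 mm².
Per-bolt design strength φR_n = 0.75 × 469 × 572.6 × 1 / 1000 = 201.4 kN.
n ≥ 1720 / 201.4 = 8.54 → use 9 bolts.

9 bolts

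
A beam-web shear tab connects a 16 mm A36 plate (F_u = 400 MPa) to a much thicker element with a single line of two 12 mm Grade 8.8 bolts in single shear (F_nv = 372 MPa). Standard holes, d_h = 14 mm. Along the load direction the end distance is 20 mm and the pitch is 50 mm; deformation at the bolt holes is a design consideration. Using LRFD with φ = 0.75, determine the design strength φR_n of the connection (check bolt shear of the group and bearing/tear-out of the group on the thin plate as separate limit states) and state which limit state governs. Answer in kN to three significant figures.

Bolt shear: A_b = π·12²/4 = 113.1 mm²; R_n = 372 × 113.1 × 2 × 1 / 1000 = 84.14 kN → 0.75 × 84.14 = 63.1 kN.
Bearing (1.2 l_c t F_u ≤ 2.4 d t F_u): upper limit = 2.4·12·16·400 / 1000 = 184.3 kN.
  Edge l_c = 20 − 14/2 = 13 → r_n = 99.84 kN; interior l_c = 50 − 14 = 36 → r_n = 184.3 kN.
  R_n,bearing = 1·99.84 + 1·184.3 = 284.2 kN → 0.75 × 284.2 = 213 kN.
Bolt shear governs: 63.1 kN.

63.1 kN (bolt shear governs)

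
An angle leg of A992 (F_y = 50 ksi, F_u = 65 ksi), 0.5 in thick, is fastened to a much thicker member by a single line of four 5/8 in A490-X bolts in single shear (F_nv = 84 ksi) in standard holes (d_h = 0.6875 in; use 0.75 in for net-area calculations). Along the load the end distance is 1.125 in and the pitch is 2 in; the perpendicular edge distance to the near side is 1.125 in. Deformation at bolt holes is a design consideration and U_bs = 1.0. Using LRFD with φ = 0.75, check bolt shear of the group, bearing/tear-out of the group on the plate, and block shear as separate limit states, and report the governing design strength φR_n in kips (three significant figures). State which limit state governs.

Bolt shear: A_b = π·0.625²/4 = 0.3068 in²; R_n = 84 × 0.3068 × 4 × 1 = 103.1 kips → 0.75 × 103.1 = 77.3 kips.
Bearing: edge l_c = 0.7812, r_n = 30.47 kips; interior l_c = 1.312, r_n = 48.75 kips; R_n = 30.47 + 3·48.75 = 176.7 kips → 133 kips.
Block shear: A_gv = 3.562, A_nv = 2.25, A_nt = 0.375 in²; R_n = min(0.6F_uA_nv, 0.6F_yA_gv) + U_bs·F_u·A_nt = 112.1 kips → 84.1 kips.
Bolt shear governs: 77.3 kips.

77.3 kips (bolt shear governs)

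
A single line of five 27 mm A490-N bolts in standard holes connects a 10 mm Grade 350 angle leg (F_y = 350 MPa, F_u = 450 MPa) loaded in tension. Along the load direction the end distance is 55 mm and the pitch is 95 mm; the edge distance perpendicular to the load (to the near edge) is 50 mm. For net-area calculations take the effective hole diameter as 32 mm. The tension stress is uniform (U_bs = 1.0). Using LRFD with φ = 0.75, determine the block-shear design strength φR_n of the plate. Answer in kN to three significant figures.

Shear plane L_v = 55 + 4·95 = 435 mm; A_gv = 435 × 10 = 4350 mm².
A_nv = (435 − 4.5·32) × 10 = 2910 mm².
A_nt = (50 − 0.5·32) × 10 = 340 mm².
0.6 F_u A_nv = 785.7 kN; 0.6 F_y A_gv = 913.5 kN → shear rupture governs the shear term.
R_n = 785.7 + 1.0 × 450 × 340 / 1000 = 938.7 kN.
Design strength φR_n = 0.75 × 938.7 = 704 kN.

704 kN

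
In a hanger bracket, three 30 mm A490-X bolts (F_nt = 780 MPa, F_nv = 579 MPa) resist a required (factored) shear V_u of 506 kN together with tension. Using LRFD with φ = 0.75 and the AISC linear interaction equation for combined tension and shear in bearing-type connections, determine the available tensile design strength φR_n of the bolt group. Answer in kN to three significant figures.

A_b = π·30²/4 = 706.9 mm²; f_rv = 506 × 1000 / (3 × 706.9) = 238.6 MPa.
F'_nt = 1.3 F_nt − (F_nt / φF_nv) f_rv = 1.3·780 − (780/(0.75·579))·238.6 = 585.4 MPa, capped at F_nt → F'_nt = 585.4 MPa.
R_n = F'_nt · A_b · n = 585.4 × 706.9 × 3 / 1000 = 1241 kN.
Design strength φR_n = 0.75 × 1241 = 931 kN.

931 kN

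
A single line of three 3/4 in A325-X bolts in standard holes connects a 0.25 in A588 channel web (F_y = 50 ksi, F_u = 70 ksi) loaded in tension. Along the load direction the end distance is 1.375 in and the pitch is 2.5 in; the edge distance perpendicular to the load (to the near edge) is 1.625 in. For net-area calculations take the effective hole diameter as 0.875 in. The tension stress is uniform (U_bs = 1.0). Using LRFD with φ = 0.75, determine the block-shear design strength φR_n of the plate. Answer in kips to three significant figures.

48.6 kips

Shear plane L_v = 1.375 + 2·2.5 = 6.375 in; A_gv = 6.375 × 0.25 = 1.594 in².
A_nv = (6.375 − 2.5·0.875) × 0.25 = 1.047 in².
A_nt = (1.625 − 0.5·0.875) × 0.25 = 0.2969 in².
0.6 F_u A_nv = 43.97 kips; 0.6 F_y A_gv = 47.81 kips → shear rupture governs the shear term.
R_n = 43.97 + 1.0 × 70 × 0.2969 = 64.75 kips.
Design strength φR_n = 0.75 × 64.75 = 48.6 kips.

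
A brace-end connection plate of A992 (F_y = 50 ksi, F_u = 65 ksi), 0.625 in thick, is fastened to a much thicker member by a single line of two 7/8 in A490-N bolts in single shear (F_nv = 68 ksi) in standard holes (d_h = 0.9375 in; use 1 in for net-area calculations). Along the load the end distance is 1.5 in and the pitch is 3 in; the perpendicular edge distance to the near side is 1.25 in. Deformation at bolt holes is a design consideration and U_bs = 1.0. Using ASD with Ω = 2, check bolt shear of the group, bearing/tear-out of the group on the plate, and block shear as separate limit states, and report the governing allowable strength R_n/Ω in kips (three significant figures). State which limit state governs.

40.9 kips (bolt shear governs)

Bolt shear: A_b = π·0.875²/4 = 0.6013 in²; R_n = 68 × 0.6013 × 2 × 1 = 81.78 kips → 81.78 / 2 = 40.9 kips.
Bearing: edge l_c = 1.031, r_n = 50.27 kips; interior l_c = 2.062, r_n = 85.31 kips; R_n = 50.27 + 1·85.31 = 135.6 kips → 67.8 kips.
Block shear: A_gv = 2.812, A_nv = 1.875, A_nt = 0.4688 in²; R_n = min(0.6F_uA_nv, 0.6F_yA_gv) + U_bs·F_u·A_nt = 103.6 kips → 51.8 kips.
Bolt shear governs: 40.9 kips.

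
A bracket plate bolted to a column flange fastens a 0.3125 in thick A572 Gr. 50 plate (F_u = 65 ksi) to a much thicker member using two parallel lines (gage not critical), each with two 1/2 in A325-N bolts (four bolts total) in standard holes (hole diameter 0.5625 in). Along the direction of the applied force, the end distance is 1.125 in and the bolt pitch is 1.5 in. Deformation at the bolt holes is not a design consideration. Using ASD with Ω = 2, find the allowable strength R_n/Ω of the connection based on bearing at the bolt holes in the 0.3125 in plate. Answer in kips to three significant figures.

Per bolt r_n = 1.5 l_c t F_u ≤ 3.0 d t F_u; upper limit = 3.0 × 0.5 × 0.3125 × 65 = 30.47 kips.
Edge bolt: l_c = 1.125 − 0.5625/2 = 0.8438 in → 1.5 × 0.8438 × 0.3125 × 65 = 25.71 → r_n = 25.71 kips.
Interior bolts: l_c = 1.5 − 0.5625 = 0.9375 in → 1.5 × 0.9375 × 0.3125 × 65 = 28.56 → r_n = 28.56 kips.
R_n = 2 × 25.71 + 2 × 28.56 = 108.5 kips.
Allowable strength R_n/Ω = 108.5 / 2 = 54.3 kips.

54.3 kips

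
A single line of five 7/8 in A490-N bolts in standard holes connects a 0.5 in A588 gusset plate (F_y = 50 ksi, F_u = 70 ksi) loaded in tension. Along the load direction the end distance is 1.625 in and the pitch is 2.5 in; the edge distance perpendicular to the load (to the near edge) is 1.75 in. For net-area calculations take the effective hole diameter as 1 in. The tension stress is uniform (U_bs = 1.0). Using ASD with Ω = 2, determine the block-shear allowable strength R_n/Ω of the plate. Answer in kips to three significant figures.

Shear plane L_v = 1.625 + 4·2.5 = 11.62 in; A_gv = 11.62 × 0.5 = 5.812 in².
A_nv = (11.62 − 4.5·1) × 0.5 = 3.562 in².
A_nt = (1.75 − 0.5·1) × 0.5 = 0.625 in².
0.6 F_u A_nv = 149.6 kips; 0.6 F_y A_gv = 174.4 kips → shear rupture governs the shear term.
R_n = 149.6 + 1.0 × 70 × 0.625 = 193.4 kips.
Allowable strength R_n/Ω = 193.4 / 2 = 96.7 kips.

96.7 kips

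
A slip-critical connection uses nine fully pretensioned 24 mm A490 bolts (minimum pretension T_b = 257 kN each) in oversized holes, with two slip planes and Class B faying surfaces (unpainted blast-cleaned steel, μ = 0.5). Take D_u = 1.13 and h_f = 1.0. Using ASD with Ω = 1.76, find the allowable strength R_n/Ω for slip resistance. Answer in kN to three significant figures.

R_n = μ · D_u · h_f · T_b · n_s · n_b = 0.5 × 1.13 × 1.0 × 257 × 2 × 9 = 2614 kN.
Allowable strength R_n/Ω = 2614 / 1.76 = 1490 kN.

1490 kN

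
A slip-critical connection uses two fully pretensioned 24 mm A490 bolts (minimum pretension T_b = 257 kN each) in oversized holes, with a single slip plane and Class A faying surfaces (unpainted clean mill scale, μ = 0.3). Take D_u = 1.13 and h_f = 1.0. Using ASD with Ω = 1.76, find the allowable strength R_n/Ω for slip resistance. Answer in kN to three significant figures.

99 kN

R_n = μ · D_u · h_f · T_b · n_s · n_b = 0.3 × 1.13 × 1.0 × 257 × 1 × 2 = 174.2 kN.
Allowable strength R_n/Ω = 174.2 / 1.76 = 99 kN.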